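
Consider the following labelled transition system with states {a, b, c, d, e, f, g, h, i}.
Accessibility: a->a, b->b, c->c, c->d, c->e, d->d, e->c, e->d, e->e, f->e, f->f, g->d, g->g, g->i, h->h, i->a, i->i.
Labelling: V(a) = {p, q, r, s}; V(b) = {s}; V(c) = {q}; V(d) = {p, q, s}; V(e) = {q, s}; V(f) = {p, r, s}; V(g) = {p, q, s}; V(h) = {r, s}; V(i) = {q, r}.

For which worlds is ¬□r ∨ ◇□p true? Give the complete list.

a, b, c, d, e, f, g, i

Let φ = ¬□r ∨ ◇□p. Evaluate φ at each world:
  a (successors {a}): φ is true.
  b (successors {b}): φ is true.
  c (successors {c, d, e}): φ is true.
  d (successors {d}): φ is true.
  e (successors {c, d, e}): φ is true.
  f (successors {e, f}): φ is true.
  g (successors {d, g, i}): φ is true.
  h (successors {h}): φ is false.
  i (successors {a, i}): φ is true.
For instance, at d:
  At d: ¬□r is true, ◇□p is true, so ¬□r ∨ ◇□p is true.
    At d: □r is false, so ¬□r is true.
      At d: □r requires r at every successor {d}.
        r fails at d, so □r is false at d.
    At d: ◇□p requires □p at some successor in {d}.
      □p holds at d, so ◇□p is true at d.
Satisfying worlds: {a, b, c, d, e, f, g, i}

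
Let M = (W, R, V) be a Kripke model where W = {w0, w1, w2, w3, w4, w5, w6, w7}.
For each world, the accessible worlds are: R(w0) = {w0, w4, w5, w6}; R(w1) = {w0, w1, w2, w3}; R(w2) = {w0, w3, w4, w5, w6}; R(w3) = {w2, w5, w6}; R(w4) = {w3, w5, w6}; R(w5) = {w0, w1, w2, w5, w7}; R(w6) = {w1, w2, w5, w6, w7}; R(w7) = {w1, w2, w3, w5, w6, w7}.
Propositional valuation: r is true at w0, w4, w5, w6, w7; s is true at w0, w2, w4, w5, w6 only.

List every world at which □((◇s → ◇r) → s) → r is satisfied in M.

w0, w1, w2, w4, w5, w6, w7

Let φ = □((◇s → ◇r) → s) → r. Evaluate φ at each world:
  w0 (successors {w0, w4, w5, w6}): φ is true.
  w1 (successors {w0, w1, w2, w3}): φ is true.
  w2 (successors {w0, w3, w4, w5, w6}): φ is true.
  w3 (successors {w2, w5, w6}): φ is false.
  w4 (successors {w3, w5, w6}): φ is true.
  w5 (successors {w0, w1, w2, w5, w7}): φ is true.
  w6 (successors {w1, w2, w5, w6, w7}): φ is true.
  w7 (successors {w1, w2, w3, w5, w6, w7}): φ is true.
For instance, at w1:
  At w1: □((◇s → ◇r) → s) is false, r is false, so □((◇s → ◇r) → s) → r is true.
    At w1: □((◇s → ◇r) → s) requires (◇s → ◇r) → s at every successor {w0, w1, w2, w3}.
      (◇s → ◇r) → s fails at w1, so □((◇s → ◇r) → s) is false at w1.
Satisfying worlds: {w0, w1, w2, w4, w5, w6, w7}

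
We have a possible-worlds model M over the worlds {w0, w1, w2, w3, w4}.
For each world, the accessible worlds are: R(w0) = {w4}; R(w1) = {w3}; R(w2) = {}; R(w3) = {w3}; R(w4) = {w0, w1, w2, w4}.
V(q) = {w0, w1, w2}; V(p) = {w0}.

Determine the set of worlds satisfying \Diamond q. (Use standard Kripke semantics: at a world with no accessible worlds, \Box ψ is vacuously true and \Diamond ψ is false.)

w4

Let φ = \Diamond q. Evaluate φ at each world:
  w0 (successors {w4}): φ is false.
  w1 (successors {w3}): φ is false.
  w2 (successors ∅): φ is false.
  w3 (successors {w3}): φ is false.
  w4 (successors {w0, w1, w2, w4}): φ is true.
For instance, at w3:
  At w3: \Diamond q requires q at some successor in {w3}.
    At w3: q is false.
  So \Diamond q is false at w3.
Satisfying worlds: {w4}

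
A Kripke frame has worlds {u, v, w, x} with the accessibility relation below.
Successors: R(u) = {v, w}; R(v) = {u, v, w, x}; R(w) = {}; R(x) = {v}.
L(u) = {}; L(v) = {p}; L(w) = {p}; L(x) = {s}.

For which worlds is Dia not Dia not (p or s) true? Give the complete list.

Let φ = Dia not Dia not (p or s). Evaluate φ at each world:
  u (successors {v, w}): φ is true.
  v (successors {u, v, w, x}): φ is true.
  w (successors ∅): φ is false.
  x (successors {v}): φ is false.
For instance, at u:
  At u: Dia not Dia not (p or s) requires not Dia not (p or s) at some successor in {v, w}.
    not Dia not (p or s) holds at w, so Dia not Dia not (p or s) is true at u.
      At w: Dia not (p or s) is false, so not Dia not (p or s) is true.
Satisfying worlds: {u, v}

u, v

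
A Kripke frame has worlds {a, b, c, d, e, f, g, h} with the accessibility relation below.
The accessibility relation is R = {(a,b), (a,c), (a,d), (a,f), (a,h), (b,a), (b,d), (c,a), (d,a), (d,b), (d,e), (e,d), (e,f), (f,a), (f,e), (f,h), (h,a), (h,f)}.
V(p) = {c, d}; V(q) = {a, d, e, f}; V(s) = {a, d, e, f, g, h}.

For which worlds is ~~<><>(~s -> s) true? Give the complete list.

a, b, c, d, e, f, h

Let φ = ~~<><>(~s -> s). Evaluate φ at each world:
  a (successors {b, c, d, f, h}): φ is true.
  b (successors {a, d}): φ is true.
  c (successors {a}): φ is true.
  d (successors {a, b, e}): φ is true.
  e (successors {d, f}): φ is true.
  f (successors {a, e, h}): φ is true.
  g (successors ∅): φ is false.
  h (successors {a, f}): φ is true.
For instance, at c:
  At c: ~<><>(~s -> s) is false, so ~~<><>(~s -> s) is true.
    At c: <><>(~s -> s) is true, so ~<><>(~s -> s) is false.
      At c: <><>(~s -> s) requires <>(~s -> s) at some successor in {a}.
        <>(~s -> s) holds at a, so <><>(~s -> s) is true at c.
Satisfying worlds: {a, b, c, d, e, f, h}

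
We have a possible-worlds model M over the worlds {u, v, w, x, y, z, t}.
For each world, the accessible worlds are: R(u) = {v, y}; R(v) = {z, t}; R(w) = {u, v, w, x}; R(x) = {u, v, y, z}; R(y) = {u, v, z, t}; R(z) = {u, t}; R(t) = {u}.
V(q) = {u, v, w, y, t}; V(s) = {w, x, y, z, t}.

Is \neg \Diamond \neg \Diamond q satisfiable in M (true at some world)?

Let φ = \neg \Diamond \neg \Diamond q. Evaluate φ at each world:
  u (successors {v, y}): φ is true.
  v (successors {z, t}): φ is true.
  w (successors {u, v, w, x}): φ is true.
  x (successors {u, v, y, z}): φ is true.
  y (successors {u, v, z, t}): φ is true.
  z (successors {u, t}): φ is true.
  t (successors {u}): φ is true.
Detail at u (witness):
  At u: \Diamond \neg \Diamond q is false, so \neg \Diamond \neg \Diamond q is true.
    At u: \Diamond \neg \Diamond q requires \neg \Diamond q at some successor in {v, y}.
      At v: \neg \Diamond q is false.
      At y: \neg \Diamond q is false.
    So \Diamond \neg \Diamond q is false at u.

Yes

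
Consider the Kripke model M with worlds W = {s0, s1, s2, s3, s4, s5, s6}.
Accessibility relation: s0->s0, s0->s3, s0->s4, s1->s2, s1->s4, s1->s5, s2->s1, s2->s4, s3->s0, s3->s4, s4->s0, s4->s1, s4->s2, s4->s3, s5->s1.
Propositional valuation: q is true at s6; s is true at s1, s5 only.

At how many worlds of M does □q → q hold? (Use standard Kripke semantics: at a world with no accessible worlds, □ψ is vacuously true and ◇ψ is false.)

7

Let φ = □q → q. Evaluate φ at each world:
  s0 (successors {s0, s3, s4}): φ is true.
  s1 (successors {s2, s4, s5}): φ is true.
  s2 (successors {s1, s4}): φ is true.
  s3 (successors {s0, s4}): φ is true.
  s4 (successors {s0, s1, s2, s3}): φ is true.
  s5 (successors {s1}): φ is true.
  s6 (successors ∅): φ is true.
For instance, at s1:
  At s1: □q is false, q is false, so □q → q is true.
    At s1: □q requires q at every successor {s2, s4, s5}.
      q fails at s2, so □q is false at s1.
Satisfying worlds: {s0, s1, s2, s3, s4, s5, s6}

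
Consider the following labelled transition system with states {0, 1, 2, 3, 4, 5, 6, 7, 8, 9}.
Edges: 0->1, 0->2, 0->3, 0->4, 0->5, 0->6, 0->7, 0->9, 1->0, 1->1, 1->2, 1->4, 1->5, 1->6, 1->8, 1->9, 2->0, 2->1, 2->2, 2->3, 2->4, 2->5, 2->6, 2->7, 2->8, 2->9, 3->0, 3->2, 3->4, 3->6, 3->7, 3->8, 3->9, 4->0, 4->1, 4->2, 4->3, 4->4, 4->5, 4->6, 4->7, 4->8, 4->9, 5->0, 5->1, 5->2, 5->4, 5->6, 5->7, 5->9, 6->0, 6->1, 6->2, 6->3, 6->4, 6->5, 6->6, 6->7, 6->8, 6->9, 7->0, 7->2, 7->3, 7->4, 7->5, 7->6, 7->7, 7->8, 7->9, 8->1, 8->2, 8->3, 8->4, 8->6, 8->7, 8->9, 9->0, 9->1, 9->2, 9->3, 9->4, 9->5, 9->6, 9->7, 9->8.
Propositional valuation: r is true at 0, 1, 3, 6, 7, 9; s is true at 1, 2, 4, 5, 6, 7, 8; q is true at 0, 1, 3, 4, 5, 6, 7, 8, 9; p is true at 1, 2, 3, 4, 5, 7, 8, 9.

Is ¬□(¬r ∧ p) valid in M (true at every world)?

Let φ = ¬□(¬r ∧ p). Evaluate φ at each world:
  0 (successors {1, 2, 3, 4, 5, 6, 7, 9}): φ is true.
  1 (successors {0, 1, 2, 4, 5, 6, 8, 9}): φ is true.
  2 (successors {0, 1, 2, 3, 4, 5, 6, 7, 8, 9}): φ is true.
  3 (successors {0, 2, 4, 6, 7, 8, 9}): φ is true.
  4 (successors {0, 1, 2, 3, 4, 5, 6, 7, 8, 9}): φ is true.
  5 (successors {0, 1, 2, 4, 6, 7, 9}): φ is true.
  6 (successors {0, 1, 2, 3, 4, 5, 6, 7, 8, 9}): φ is true.
  7 (successors {0, 2, 3, 4, 5, 6, 7, 8, 9}): φ is true.
  8 (successors {1, 2, 3, 4, 6, 7, 9}): φ is true.
  9 (successors {0, 1, 2, 3, 4, 5, 6, 7, 8}): φ is true.
For instance, at 8:
  At 8: □(¬r ∧ p) is false, so ¬□(¬r ∧ p) is true.
    At 8: □(¬r ∧ p) requires ¬r ∧ p at every successor {1, 2, 3, 4, 6, 7, 9}.
      ¬r ∧ p fails at 1, so □(¬r ∧ p) is false at 8.

Yes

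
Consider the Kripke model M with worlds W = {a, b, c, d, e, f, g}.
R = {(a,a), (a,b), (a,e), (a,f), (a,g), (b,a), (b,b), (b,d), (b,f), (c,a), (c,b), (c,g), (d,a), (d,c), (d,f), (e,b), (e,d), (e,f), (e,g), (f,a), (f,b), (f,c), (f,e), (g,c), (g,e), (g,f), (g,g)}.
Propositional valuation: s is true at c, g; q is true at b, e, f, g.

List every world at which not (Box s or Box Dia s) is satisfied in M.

a, b, c, e, f

Let φ = not (Box s or Box Dia s). Evaluate φ at each world:
  a (successors {a, b, e, f, g}): φ is true.
  b (successors {a, b, d, f}): φ is true.
  c (successors {a, b, g}): φ is true.
  d (successors {a, c, f}): φ is false.
  e (successors {b, d, f, g}): φ is true.
  f (successors {a, b, c, e}): φ is true.
  g (successors {c, e, f, g}): φ is false.
For instance, at b:
  At b: Box s or Box Dia s is false, so not (Box s or Box Dia s) is true.
    At b: Box s is false, Box Dia s is false, so Box s or Box Dia s is false.
      At b: Box s requires s at every successor {a, b, d, f}.
        s fails at a, so Box s is false at b.
      At b: Box Dia s requires Dia s at every successor {a, b, d, f}.
        Dia s fails at b, so Box Dia s is false at b.
Satisfying worlds: {a, b, c, e, f}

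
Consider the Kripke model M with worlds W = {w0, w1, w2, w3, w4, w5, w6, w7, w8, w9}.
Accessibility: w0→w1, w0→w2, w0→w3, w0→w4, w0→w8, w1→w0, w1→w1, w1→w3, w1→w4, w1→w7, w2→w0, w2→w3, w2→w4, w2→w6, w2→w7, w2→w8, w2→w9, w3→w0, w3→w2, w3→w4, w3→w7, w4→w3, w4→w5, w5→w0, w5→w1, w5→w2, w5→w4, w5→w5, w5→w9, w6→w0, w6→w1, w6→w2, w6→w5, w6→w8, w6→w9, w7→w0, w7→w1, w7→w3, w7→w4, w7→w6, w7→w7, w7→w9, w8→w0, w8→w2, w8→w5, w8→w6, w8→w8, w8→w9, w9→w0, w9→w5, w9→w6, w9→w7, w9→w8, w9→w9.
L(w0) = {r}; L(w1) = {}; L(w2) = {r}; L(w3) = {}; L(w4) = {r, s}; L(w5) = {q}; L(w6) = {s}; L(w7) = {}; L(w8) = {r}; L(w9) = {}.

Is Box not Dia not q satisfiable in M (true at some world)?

No

Let φ = Box not Dia not q. Evaluate φ at each world:
  w0 (successors {w1, w2, w3, w4, w8}): φ is false.
  w1 (successors {w0, w1, w3, w4, w7}): φ is false.
  w2 (successors {w0, w3, w4, w6, w7, w8, w9}): φ is false.
  w3 (successors {w0, w2, w4, w7}): φ is false.
  w4 (successors {w3, w5}): φ is false.
  w5 (successors {w0, w1, w2, w4, w5, w9}): φ is false.
  w6 (successors {w0, w1, w2, w5, w8, w9}): φ is false.
  w7 (successors {w0, w1, w3, w4, w6, w7, w9}): φ is false.
  w8 (successors {w0, w2, w5, w6, w8, w9}): φ is false.
  w9 (successors {w0, w5, w6, w7, w8, w9}): φ is false.
For instance, at w9:
  At w9: Box not Dia not q requires not Dia not q at every successor {w0, w5, w6, w7, w8, w9}.
    not Dia not q fails at w0, so Box not Dia not q is false at w9.
      At w0: Dia not q is true, so not Dia not q is false.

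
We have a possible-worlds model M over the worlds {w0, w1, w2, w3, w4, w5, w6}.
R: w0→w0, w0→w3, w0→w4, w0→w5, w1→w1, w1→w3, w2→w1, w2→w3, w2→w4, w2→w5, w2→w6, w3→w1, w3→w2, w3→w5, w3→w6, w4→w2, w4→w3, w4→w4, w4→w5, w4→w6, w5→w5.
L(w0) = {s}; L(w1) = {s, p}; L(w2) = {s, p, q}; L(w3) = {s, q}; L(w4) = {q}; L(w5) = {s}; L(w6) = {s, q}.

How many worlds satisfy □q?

1

Let φ = □q. Evaluate φ at each world:
  w0 (successors {w0, w3, w4, w5}): φ is false.
  w1 (successors {w1, w3}): φ is false.
  w2 (successors {w1, w3, w4, w5, w6}): φ is false.
  w3 (successors {w1, w2, w5, w6}): φ is false.
  w4 (successors {w2, w3, w4, w5, w6}): φ is false.
  w5 (successors {w5}): φ is false.
  w6 (successors ∅): φ is true.
For instance, at w2:
  At w2: □q requires q at every successor {w1, w3, w4, w5, w6}.
    q fails at w1, so □q is false at w2.
Satisfying worlds: {w6}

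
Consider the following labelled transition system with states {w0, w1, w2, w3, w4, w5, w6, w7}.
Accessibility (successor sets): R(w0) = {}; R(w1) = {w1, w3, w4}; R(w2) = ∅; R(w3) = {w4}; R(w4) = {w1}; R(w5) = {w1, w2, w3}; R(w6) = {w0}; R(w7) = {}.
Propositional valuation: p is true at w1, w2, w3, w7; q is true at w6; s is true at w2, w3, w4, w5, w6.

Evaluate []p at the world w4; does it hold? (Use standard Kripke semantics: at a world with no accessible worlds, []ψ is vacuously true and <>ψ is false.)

At w4: []p requires p at every successor {w1}.
  At w1: p is true.
So []p is true at w4.

Yes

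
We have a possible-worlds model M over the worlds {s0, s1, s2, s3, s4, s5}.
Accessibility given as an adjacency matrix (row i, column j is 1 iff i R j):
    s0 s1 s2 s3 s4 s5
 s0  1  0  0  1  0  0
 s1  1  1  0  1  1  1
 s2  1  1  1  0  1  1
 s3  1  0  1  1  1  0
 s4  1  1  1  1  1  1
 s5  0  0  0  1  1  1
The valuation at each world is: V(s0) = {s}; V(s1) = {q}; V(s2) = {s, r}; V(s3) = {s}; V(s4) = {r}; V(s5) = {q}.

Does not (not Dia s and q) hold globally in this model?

Recall that Dia ψ holds at a world iff ψ holds at some accessible world.
Let φ = not (not Dia s and q). Evaluate φ at each world:
  s0 (successors {s0, s3}): φ is true.
  s1 (successors {s0, s1, s3, s4, s5}): φ is true.
  s2 (successors {s0, s1, s2, s4, s5}): φ is true.
  s3 (successors {s0, s2, s3, s4}): φ is true.
  s4 (successors {s0, s1, s2, s3, s4, s5}): φ is true.
  s5 (successors {s3, s4, s5}): φ is true.
For instance, at s3:
  At s3: not Dia s and q is false, so not (not Dia s and q) is true.
    At s3: not Dia s is false, q is false, so not Dia s and q is false.
      At s3: Dia s is true, so not Dia s is false.

Yes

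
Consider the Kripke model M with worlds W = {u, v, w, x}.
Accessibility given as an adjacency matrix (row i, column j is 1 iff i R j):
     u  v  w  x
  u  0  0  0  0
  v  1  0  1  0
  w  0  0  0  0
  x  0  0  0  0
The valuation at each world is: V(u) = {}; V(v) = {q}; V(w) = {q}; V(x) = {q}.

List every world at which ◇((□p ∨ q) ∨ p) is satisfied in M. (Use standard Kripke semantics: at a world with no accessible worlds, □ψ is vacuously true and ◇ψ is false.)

v

Recall that □ψ holds at a world iff ψ holds at every accessible world, and ◇ψ holds iff ψ holds at some accessible world.
Let φ = ◇((□p ∨ q) ∨ p). Evaluate φ at each world:
  u (successors ∅): φ is false.
  v (successors {u, w}): φ is true.
  w (successors ∅): φ is false.
  x (successors ∅): φ is false.
For instance, at v:
  At v: ◇((□p ∨ q) ∨ p) requires (□p ∨ q) ∨ p at some successor in {u, w}.
    (□p ∨ q) ∨ p holds at u, so ◇((□p ∨ q) ∨ p) is true at v.
      At u: □p ∨ q is true, p is false, so (□p ∨ q) ∨ p is true.
Satisfying worlds: {v}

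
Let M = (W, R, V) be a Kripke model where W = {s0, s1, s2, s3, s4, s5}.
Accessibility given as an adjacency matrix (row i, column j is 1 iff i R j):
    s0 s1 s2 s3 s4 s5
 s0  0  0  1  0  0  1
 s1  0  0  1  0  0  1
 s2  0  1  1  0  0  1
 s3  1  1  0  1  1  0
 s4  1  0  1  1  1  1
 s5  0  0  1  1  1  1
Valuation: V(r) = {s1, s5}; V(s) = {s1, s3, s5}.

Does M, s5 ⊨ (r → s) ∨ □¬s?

At s5: r → s is true, □¬s is false, so (r → s) ∨ □¬s is true.
  At s5: □¬s requires ¬s at every successor {s2, s3, s4, s5}.
    ¬s fails at s3, so □¬s is false at s5.

Yes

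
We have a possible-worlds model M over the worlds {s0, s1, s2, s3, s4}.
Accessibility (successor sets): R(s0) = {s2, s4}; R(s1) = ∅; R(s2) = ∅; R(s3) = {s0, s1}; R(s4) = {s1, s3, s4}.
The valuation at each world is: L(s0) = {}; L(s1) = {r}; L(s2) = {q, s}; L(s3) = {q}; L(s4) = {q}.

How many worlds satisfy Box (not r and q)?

Let φ = Box (not r and q). Evaluate φ at each world:
  s0 (successors {s2, s4}): φ is true.
  s1 (successors ∅): φ is true.
  s2 (successors ∅): φ is true.
  s3 (successors {s0, s1}): φ is false.
  s4 (successors {s1, s3, s4}): φ is false.
For instance, at s3:
  At s3: Box (not r and q) requires not r and q at every successor {s0, s1}.
    not r and q fails at s0, so Box (not r and q) is false at s3.
Satisfying worlds: {s0, s1, s2}

3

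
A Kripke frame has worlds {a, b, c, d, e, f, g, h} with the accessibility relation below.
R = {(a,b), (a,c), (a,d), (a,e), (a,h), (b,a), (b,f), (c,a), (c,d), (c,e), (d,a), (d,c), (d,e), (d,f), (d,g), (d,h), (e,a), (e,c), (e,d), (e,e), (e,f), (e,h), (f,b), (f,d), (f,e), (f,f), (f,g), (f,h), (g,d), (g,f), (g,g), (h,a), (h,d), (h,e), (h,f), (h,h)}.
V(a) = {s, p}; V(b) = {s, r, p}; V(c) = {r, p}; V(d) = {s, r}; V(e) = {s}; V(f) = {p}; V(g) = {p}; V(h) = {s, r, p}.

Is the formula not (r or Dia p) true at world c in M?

No

At c: r or Dia p is true, so not (r or Dia p) is false.
  At c: r is true, Dia p is true, so r or Dia p is true.
    At c: Dia p requires p at some successor in {a, d, e}.
      p holds at a, so Dia p is true at c.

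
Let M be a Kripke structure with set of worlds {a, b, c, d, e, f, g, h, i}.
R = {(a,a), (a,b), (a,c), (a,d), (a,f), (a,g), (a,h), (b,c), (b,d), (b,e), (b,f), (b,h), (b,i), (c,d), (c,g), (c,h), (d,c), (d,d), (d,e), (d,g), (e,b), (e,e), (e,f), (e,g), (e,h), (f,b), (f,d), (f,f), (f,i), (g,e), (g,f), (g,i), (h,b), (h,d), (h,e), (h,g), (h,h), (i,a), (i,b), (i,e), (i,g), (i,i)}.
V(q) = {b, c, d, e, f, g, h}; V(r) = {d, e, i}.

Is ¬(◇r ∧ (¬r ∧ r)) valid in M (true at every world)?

Let φ = ¬(◇r ∧ (¬r ∧ r)). Evaluate φ at each world:
  a (successors {a, b, c, d, f, g, h}): φ is true.
  b (successors {c, d, e, f, h, i}): φ is true.
  c (successors {d, g, h}): φ is true.
  d (successors {c, d, e, g}): φ is true.
  e (successors {b, e, f, g, h}): φ is true.
  f (successors {b, d, f, i}): φ is true.
  g (successors {e, f, i}): φ is true.
  h (successors {b, d, e, g, h}): φ is true.
  i (successors {a, b, e, g, i}): φ is true.
For instance, at c:
  At c: ◇r ∧ (¬r ∧ r) is false, so ¬(◇r ∧ (¬r ∧ r)) is true.
    At c: ◇r is true, ¬r ∧ r is false, so ◇r ∧ (¬r ∧ r) is false.
      At c: ◇r requires r at some successor in {d, g, h}.
        r holds at d, so ◇r is true at c.

Yes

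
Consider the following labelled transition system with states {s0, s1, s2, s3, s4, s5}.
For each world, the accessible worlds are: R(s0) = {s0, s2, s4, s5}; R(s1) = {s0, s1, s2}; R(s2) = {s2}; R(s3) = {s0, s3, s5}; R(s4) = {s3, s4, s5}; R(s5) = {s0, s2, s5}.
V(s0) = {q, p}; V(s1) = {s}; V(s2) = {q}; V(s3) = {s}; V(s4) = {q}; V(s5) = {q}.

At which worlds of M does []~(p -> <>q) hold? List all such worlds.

Let φ = []~(p -> <>q). Evaluate φ at each world:
  s0 (successors {s0, s2, s4, s5}): φ is false.
  s1 (successors {s0, s1, s2}): φ is false.
  s2 (successors {s2}): φ is false.
  s3 (successors {s0, s3, s5}): φ is false.
  s4 (successors {s3, s4, s5}): φ is false.
  s5 (successors {s0, s2, s5}): φ is false.
For instance, at s4:
  At s4: []~(p -> <>q) requires ~(p -> <>q) at every successor {s3, s4, s5}.
    ~(p -> <>q) fails at s3, so []~(p -> <>q) is false at s4.
      At s3: p -> <>q is true, so ~(p -> <>q) is false.
Satisfying worlds: none.

none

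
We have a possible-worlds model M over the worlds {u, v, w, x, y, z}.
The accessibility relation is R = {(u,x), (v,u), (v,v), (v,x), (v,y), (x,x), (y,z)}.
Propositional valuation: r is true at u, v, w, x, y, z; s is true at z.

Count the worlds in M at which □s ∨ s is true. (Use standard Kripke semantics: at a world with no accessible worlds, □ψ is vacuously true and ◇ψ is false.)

Recall that □ψ holds at a world iff ψ holds at every accessible world, and ◇ψ holds iff ψ holds at some accessible world.
Let φ = □s ∨ s. Evaluate φ at each world:
  u (successors {x}): φ is false.
  v (successors {u, v, x, y}): φ is false.
  w (successors ∅): φ is true.
  x (successors {x}): φ is false.
  y (successors {z}): φ is true.
  z (successors ∅): φ is true.
For instance, at y:
  At y: □s is true, s is false, so □s ∨ s is true.
    At y: □s requires s at every successor {z}.
      At z: s is true.
    So □s is true at y.
Satisfying worlds: {w, y, z}

3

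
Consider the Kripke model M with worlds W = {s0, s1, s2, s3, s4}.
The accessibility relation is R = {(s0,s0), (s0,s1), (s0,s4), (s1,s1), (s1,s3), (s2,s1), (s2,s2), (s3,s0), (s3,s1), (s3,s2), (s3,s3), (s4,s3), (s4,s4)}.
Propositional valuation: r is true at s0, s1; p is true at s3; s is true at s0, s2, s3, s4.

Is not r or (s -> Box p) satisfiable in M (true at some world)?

Yes

Recall that Box ψ holds at a world iff ψ holds at every accessible world, and Dia ψ holds iff ψ holds at some accessible world.
Let φ = not r or (s -> Box p). Evaluate φ at each world:
  s0 (successors {s0, s1, s4}): φ is false.
  s1 (successors {s1, s3}): φ is true.
  s2 (successors {s1, s2}): φ is true.
  s3 (successors {s0, s1, s2, s3}): φ is true.
  s4 (successors {s3, s4}): φ is true.
Detail at s1 (witness):
  At s1: not r is false, s -> Box p is true, so not r or (s -> Box p) is true.
    At s1: s is false, Box p is false, so s -> Box p is true.
      At s1: Box p requires p at every successor {s1, s3}.
        p fails at s1, so Box p is false at s1.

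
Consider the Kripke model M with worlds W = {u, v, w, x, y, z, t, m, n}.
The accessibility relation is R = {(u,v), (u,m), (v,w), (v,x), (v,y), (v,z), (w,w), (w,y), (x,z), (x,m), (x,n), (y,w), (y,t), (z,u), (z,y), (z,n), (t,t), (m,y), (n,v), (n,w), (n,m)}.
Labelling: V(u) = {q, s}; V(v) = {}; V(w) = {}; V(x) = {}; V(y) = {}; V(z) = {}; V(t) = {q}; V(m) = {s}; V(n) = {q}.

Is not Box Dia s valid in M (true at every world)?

Yes

Let φ = not Box Dia s. Evaluate φ at each world:
  u (successors {v, m}): φ is true.
  v (successors {w, x, y, z}): φ is true.
  w (successors {w, y}): φ is true.
  x (successors {z, m, n}): φ is true.
  y (successors {w, t}): φ is true.
  z (successors {u, y, n}): φ is true.
  t (successors {t}): φ is true.
  m (successors {y}): φ is true.
  n (successors {v, w, m}): φ is true.
For instance, at u:
  At u: Box Dia s is false, so not Box Dia s is true.
    At u: Box Dia s requires Dia s at every successor {v, m}.
      Dia s fails at v, so Box Dia s is false at u.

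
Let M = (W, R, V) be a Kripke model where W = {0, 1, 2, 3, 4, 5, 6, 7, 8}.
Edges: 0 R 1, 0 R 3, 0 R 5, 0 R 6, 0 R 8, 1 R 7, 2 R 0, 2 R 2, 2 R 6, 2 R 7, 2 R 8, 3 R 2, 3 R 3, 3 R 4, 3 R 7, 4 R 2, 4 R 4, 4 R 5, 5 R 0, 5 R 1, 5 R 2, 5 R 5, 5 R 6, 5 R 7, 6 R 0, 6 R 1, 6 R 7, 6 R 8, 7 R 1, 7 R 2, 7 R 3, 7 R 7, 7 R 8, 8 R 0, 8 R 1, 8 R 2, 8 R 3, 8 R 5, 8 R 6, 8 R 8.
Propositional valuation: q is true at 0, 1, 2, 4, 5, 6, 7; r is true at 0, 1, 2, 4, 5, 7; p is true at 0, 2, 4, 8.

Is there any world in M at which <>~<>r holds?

Let φ = <>~<>r. Evaluate φ at each world:
  0 (successors {1, 3, 5, 6, 8}): φ is false.
  1 (successors {7}): φ is false.
  2 (successors {0, 2, 6, 7, 8}): φ is false.
  3 (successors {2, 3, 4, 7}): φ is false.
  4 (successors {2, 4, 5}): φ is false.
  5 (successors {0, 1, 2, 5, 6, 7}): φ is false.
  6 (successors {0, 1, 7, 8}): φ is false.
  7 (successors {1, 2, 3, 7, 8}): φ is false.
  8 (successors {0, 1, 2, 3, 5, 6, 8}): φ is false.
For instance, at 5:
  At 5: <>~<>r requires ~<>r at some successor in {0, 1, 2, 5, 6, 7}.
    At 0: ~<>r is false.
    At 1: ~<>r is false.
    At 2: ~<>r is false.
    At 5: ~<>r is false.
    At 6: ~<>r is false.
    At 7: ~<>r is false.
  So <>~<>r is false at 5.

No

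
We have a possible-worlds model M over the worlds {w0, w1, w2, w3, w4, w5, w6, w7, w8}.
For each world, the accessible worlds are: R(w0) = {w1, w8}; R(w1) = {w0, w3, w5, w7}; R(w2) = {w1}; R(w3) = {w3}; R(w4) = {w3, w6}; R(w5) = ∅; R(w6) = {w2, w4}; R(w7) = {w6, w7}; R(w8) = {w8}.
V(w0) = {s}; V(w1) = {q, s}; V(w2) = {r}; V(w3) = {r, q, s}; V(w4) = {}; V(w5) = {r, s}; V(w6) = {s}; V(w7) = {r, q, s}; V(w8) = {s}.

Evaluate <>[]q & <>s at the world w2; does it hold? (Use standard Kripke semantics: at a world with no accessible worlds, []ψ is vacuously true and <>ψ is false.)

At w2: <>[]q is false, <>s is true, so <>[]q & <>s is false.
  At w2: <>[]q requires []q at some successor in {w1}.
    At w1: []q is false.
  So <>[]q is false at w2.
  At w2: <>s requires s at some successor in {w1}.
    s holds at w1, so <>s is true at w2.

No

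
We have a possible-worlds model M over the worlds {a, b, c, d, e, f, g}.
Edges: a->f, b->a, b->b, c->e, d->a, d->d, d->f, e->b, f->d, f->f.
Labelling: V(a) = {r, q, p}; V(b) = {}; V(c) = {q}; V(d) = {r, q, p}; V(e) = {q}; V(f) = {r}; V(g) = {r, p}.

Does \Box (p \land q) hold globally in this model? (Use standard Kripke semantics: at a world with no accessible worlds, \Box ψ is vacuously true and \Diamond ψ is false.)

No

Let φ = \Box (p \land q). Evaluate φ at each world:
  a (successors {f}): φ is false.
  b (successors {a, b}): φ is false.
  c (successors {e}): φ is false.
  d (successors {a, d, f}): φ is false.
  e (successors {b}): φ is false.
  f (successors {d, f}): φ is false.
  g (successors ∅): φ is true.
Detail at a (counterexample):
  At a: \Box (p \land q) requires p \land q at every successor {f}.
    p \land q fails at f, so \Box (p \land q) is false at a.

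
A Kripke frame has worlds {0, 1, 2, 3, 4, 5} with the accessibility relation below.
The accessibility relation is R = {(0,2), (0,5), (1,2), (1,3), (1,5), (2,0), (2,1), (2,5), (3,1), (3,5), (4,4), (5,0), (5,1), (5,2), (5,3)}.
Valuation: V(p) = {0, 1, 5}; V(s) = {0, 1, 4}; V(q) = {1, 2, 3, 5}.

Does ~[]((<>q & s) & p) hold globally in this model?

Yes

Let φ = ~[]((<>q & s) & p). Evaluate φ at each world:
  0 (successors {2, 5}): φ is true.
  1 (successors {2, 3, 5}): φ is true.
  2 (successors {0, 1, 5}): φ is true.
  3 (successors {1, 5}): φ is true.
  4 (successors {4}): φ is true.
  5 (successors {0, 1, 2, 3}): φ is true.
For instance, at 2:
  At 2: []((<>q & s) & p) is false, so ~[]((<>q & s) & p) is true.
    At 2: []((<>q & s) & p) requires (<>q & s) & p at every successor {0, 1, 5}.
      (<>q & s) & p fails at 5, so []((<>q & s) & p) is false at 2.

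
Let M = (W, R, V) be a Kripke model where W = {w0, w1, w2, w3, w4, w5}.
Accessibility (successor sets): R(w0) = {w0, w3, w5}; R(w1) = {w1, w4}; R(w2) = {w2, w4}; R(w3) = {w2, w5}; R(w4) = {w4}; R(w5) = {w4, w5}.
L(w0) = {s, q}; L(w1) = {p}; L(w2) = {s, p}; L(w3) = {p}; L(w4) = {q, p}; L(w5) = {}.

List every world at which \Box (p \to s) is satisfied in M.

w3

Let φ = \Box (p \to s). Evaluate φ at each world:
  w0 (successors {w0, w3, w5}): φ is false.
  w1 (successors {w1, w4}): φ is false.
  w2 (successors {w2, w4}): φ is false.
  w3 (successors {w2, w5}): φ is true.
  w4 (successors {w4}): φ is false.
  w5 (successors {w4, w5}): φ is false.
For instance, at w3:
  At w3: \Box (p \to s) requires p \to s at every successor {w2, w5}.
    At w2: p \to s is true.
    At w5: p \to s is true.
  So \Box (p \to s) is true at w3.
Satisfying worlds: {w3}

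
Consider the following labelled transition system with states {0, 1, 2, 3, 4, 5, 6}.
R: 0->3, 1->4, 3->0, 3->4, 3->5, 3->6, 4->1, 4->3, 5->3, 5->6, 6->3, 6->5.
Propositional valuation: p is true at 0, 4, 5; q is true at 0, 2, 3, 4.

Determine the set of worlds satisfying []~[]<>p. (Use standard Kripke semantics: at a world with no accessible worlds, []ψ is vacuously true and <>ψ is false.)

Let φ = []~[]<>p. Evaluate φ at each world:
  0 (successors {3}): φ is true.
  1 (successors {4}): φ is false.
  2 (successors ∅): φ is true.
  3 (successors {0, 4, 5, 6}): φ is false.
  4 (successors {1, 3}): φ is true.
  5 (successors {3, 6}): φ is true.
  6 (successors {3, 5}): φ is false.
For instance, at 1:
  At 1: []~[]<>p requires ~[]<>p at every successor {4}.
    ~[]<>p fails at 4, so []~[]<>p is false at 1.
      At 4: []<>p is true, so ~[]<>p is false.
Satisfying worlds: {0, 2, 4, 5}

0, 2, 4, 5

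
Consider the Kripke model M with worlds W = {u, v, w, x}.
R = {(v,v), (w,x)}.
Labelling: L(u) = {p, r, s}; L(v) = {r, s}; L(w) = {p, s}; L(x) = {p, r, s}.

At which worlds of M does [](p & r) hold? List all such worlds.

Let φ = [](p & r). Evaluate φ at each world:
  u (successors ∅): φ is true.
  v (successors {v}): φ is false.
  w (successors {x}): φ is true.
  x (successors ∅): φ is true.
For instance, at v:
  At v: [](p & r) requires p & r at every successor {v}.
    p & r fails at v, so [](p & r) is false at v.
Satisfying worlds: {u, w, x}

u, w, x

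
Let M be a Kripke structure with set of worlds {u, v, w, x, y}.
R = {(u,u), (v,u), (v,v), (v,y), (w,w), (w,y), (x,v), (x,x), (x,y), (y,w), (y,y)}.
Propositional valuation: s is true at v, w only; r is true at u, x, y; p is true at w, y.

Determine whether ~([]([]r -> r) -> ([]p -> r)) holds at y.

At y: []([]r -> r) -> ([]p -> r) is true, so ~([]([]r -> r) -> ([]p -> r)) is false.
  At y: []([]r -> r) is true, []p -> r is true, so []([]r -> r) -> ([]p -> r) is true.
    At y: []([]r -> r) requires []r -> r at every successor {w, y}.
      At w: []r -> r is true.
      At y: []r -> r is true.
    So []([]r -> r) is true at y.
    At y: []p is true, r is true, so []p -> r is true.
      At y: []p requires p at every successor {w, y}.
        At w: p is true.
        At y: p is true.
      So []p is true at y.

No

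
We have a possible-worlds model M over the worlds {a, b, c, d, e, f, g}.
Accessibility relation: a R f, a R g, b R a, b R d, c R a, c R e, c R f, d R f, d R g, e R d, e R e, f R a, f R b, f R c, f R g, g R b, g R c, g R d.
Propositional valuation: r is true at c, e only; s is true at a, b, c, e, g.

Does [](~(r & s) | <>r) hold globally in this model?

Let φ = [](~(r & s) | <>r). Evaluate φ at each world:
  a (successors {f, g}): φ is true.
  b (successors {a, d}): φ is true.
  c (successors {a, e, f}): φ is true.
  d (successors {f, g}): φ is true.
  e (successors {d, e}): φ is true.
  f (successors {a, b, c, g}): φ is true.
  g (successors {b, c, d}): φ is true.
For instance, at g:
  At g: [](~(r & s) | <>r) requires ~(r & s) | <>r at every successor {b, c, d}.
      At b: ~(r & s) is true, <>r is false, so ~(r & s) | <>r is true.
      At c: ~(r & s) is false, <>r is true, so ~(r & s) | <>r is true.
      At d: ~(r & s) is true, <>r is false, so ~(r & s) | <>r is true.
  So [](~(r & s) | <>r) is true at g.

Yes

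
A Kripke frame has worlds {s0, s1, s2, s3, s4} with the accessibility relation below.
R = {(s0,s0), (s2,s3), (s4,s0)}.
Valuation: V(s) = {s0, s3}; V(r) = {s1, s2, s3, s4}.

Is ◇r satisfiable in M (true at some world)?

Yes

Let φ = ◇r. Evaluate φ at each world:
  s0 (successors {s0}): φ is false.
  s1 (successors ∅): φ is false.
  s2 (successors {s3}): φ is true.
  s3 (successors ∅): φ is false.
  s4 (successors {s0}): φ is false.
Detail at s2 (witness):
  At s2: ◇r requires r at some successor in {s3}.
    r holds at s3, so ◇r is true at s2.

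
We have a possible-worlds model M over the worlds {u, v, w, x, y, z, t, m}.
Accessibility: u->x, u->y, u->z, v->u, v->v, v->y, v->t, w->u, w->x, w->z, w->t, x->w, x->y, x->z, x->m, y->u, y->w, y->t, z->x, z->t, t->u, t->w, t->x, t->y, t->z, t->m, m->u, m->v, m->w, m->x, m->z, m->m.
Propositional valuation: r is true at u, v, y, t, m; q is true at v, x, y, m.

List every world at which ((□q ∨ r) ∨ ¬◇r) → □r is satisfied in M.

Let φ = ((□q ∨ r) ∨ ¬◇r) → □r. Evaluate φ at each world:
  u (successors {x, y, z}): φ is false.
  v (successors {u, v, y, t}): φ is true.
  w (successors {u, x, z, t}): φ is true.
  x (successors {w, y, z, m}): φ is true.
  y (successors {u, w, t}): φ is false.
  z (successors {x, t}): φ is true.
  t (successors {u, w, x, y, z, m}): φ is false.
  m (successors {u, v, w, x, z, m}): φ is false.
For instance, at t:
  At t: (□q ∨ r) ∨ ¬◇r is true, □r is false, so ((□q ∨ r) ∨ ¬◇r) → □r is false.
    At t: □q ∨ r is true, ¬◇r is false, so (□q ∨ r) ∨ ¬◇r is true.
      At t: □q is false, r is true, so □q ∨ r is true.
      At t: ◇r is true, so ¬◇r is false.
    At t: □r requires r at every successor {u, w, x, y, z, m}.
      r fails at w, so □r is false at t.
Satisfying worlds: {v, w, x, z}

v, w, x, z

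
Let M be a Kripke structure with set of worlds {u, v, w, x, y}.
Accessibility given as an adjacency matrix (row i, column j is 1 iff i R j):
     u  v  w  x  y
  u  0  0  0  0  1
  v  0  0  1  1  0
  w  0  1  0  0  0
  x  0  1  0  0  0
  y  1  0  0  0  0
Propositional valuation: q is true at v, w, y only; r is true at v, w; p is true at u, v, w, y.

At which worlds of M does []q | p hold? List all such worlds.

Let φ = []q | p. Evaluate φ at each world:
  u (successors {y}): φ is true.
  v (successors {w, x}): φ is true.
  w (successors {v}): φ is true.
  x (successors {v}): φ is true.
  y (successors {u}): φ is true.
For instance, at v:
  At v: []q is false, p is true, so []q | p is true.
    At v: []q requires q at every successor {w, x}.
      q fails at x, so []q is false at v.
Satisfying worlds: {u, v, w, x, y}

u, v, w, x, y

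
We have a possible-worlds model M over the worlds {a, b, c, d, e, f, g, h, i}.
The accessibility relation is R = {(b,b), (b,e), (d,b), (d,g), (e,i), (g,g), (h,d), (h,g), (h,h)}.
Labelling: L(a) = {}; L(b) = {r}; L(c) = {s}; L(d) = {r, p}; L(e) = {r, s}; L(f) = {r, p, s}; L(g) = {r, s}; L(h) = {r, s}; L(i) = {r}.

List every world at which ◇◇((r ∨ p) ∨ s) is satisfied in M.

b, d, g, h

Let φ = ◇◇((r ∨ p) ∨ s). Evaluate φ at each world:
  a (successors ∅): φ is false.
  b (successors {b, e}): φ is true.
  c (successors ∅): φ is false.
  d (successors {b, g}): φ is true.
  e (successors {i}): φ is false.
  f (successors ∅): φ is false.
  g (successors {g}): φ is true.
  h (successors {d, g, h}): φ is true.
  i (successors ∅): φ is false.
For instance, at d:
  At d: ◇◇((r ∨ p) ∨ s) requires ◇((r ∨ p) ∨ s) at some successor in {b, g}.
    ◇((r ∨ p) ∨ s) holds at b, so ◇◇((r ∨ p) ∨ s) is true at d.
      At b: ◇((r ∨ p) ∨ s) requires (r ∨ p) ∨ s at some successor in {b, e}.
        (r ∨ p) ∨ s holds at b, so ◇((r ∨ p) ∨ s) is true at b.
Satisfying worlds: {b, d, g, h}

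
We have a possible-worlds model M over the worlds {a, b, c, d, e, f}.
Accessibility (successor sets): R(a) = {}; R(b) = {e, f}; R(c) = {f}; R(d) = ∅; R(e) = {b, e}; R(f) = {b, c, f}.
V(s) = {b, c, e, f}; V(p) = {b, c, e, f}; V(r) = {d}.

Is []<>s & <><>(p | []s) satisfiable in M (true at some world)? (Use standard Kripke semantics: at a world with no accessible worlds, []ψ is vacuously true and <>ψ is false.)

Recall that []ψ holds at a world iff ψ holds at every accessible world, and <>ψ holds iff ψ holds at some accessible world.
Let φ = []<>s & <><>(p | []s). Evaluate φ at each world:
  a (successors ∅): φ is false.
  b (successors {e, f}): φ is true.
  c (successors {f}): φ is true.
  d (successors ∅): φ is false.
  e (successors {b, e}): φ is true.
  f (successors {b, c, f}): φ is true.
Detail at b (witness):
  At b: []<>s is true, <><>(p | []s) is true, so []<>s & <><>(p | []s) is true.
    At b: []<>s requires <>s at every successor {e, f}.
      At e: <>s is true.
      At f: <>s is true.
    So []<>s is true at b.
    At b: <><>(p | []s) requires <>(p | []s) at some successor in {e, f}.
      <>(p | []s) holds at e, so <><>(p | []s) is true at b.

Yes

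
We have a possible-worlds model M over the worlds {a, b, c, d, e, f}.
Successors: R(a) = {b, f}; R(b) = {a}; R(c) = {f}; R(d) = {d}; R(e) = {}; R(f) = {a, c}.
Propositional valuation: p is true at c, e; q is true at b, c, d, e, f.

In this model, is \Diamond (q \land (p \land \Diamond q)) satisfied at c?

No

At c: \Diamond (q \land (p \land \Diamond q)) requires q \land (p \land \Diamond q) at some successor in {f}.
  At f: q \land (p \land \Diamond q) is false.
So \Diamond (q \land (p \land \Diamond q)) is false at c.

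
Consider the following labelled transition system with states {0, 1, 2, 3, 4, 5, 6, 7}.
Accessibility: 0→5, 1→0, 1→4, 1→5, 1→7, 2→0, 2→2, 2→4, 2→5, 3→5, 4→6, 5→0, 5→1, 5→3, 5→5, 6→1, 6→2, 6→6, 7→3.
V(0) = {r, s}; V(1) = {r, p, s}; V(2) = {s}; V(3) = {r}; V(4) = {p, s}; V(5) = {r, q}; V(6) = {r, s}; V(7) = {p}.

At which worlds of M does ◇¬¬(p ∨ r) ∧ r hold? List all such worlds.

Let φ = ◇¬¬(p ∨ r) ∧ r. Evaluate φ at each world:
  0 (successors {5}): φ is true.
  1 (successors {0, 4, 5, 7}): φ is true.
  2 (successors {0, 2, 4, 5}): φ is false.
  3 (successors {5}): φ is true.
  4 (successors {6}): φ is false.
  5 (successors {0, 1, 3, 5}): φ is true.
  6 (successors {1, 2, 6}): φ is true.
  7 (successors {3}): φ is false.
For instance, at 5:
  At 5: ◇¬¬(p ∨ r) is true, r is true, so ◇¬¬(p ∨ r) ∧ r is true.
    At 5: ◇¬¬(p ∨ r) requires ¬¬(p ∨ r) at some successor in {0, 1, 3, 5}.
      ¬¬(p ∨ r) holds at 0, so ◇¬¬(p ∨ r) is true at 5.
Satisfying worlds: {0, 1, 3, 5, 6}

0, 1, 3, 5, 6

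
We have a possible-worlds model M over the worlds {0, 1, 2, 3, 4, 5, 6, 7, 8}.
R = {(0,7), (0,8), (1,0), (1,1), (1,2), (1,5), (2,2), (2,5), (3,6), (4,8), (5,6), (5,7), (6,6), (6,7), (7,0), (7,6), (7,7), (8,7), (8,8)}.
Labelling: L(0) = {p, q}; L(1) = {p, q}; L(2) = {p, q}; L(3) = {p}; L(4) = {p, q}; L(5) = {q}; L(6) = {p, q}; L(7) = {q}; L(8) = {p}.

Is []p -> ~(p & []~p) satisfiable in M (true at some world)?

Yes

Recall that []ψ holds at a world iff ψ holds at every accessible world, and <>ψ holds iff ψ holds at some accessible world.
Let φ = []p -> ~(p & []~p). Evaluate φ at each world:
  0 (successors {7, 8}): φ is true.
  1 (successors {0, 1, 2, 5}): φ is true.
  2 (successors {2, 5}): φ is true.
  3 (successors {6}): φ is true.
  4 (successors {8}): φ is true.
  5 (successors {6, 7}): φ is true.
  6 (successors {6, 7}): φ is true.
  7 (successors {0, 6, 7}): φ is true.
  8 (successors {7, 8}): φ is true.
Detail at 0 (witness):
  At 0: []p is false, ~(p & []~p) is true, so []p -> ~(p & []~p) is true.
    At 0: []p requires p at every successor {7, 8}.
      p fails at 7, so []p is false at 0.
    At 0: p & []~p is false, so ~(p & []~p) is true.
      At 0: p is true, []~p is false, so p & []~p is false.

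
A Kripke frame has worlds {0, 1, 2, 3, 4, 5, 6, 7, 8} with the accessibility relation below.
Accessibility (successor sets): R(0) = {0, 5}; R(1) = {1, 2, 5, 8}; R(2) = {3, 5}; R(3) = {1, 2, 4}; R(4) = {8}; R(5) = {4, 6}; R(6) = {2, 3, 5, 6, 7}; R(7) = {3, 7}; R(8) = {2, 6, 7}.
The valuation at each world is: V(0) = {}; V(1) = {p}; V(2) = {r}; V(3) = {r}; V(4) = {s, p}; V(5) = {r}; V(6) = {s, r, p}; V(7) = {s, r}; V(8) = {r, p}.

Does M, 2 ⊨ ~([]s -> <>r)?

No

Recall that []ψ holds at a world iff ψ holds at every accessible world, and <>ψ holds iff ψ holds at some accessible world.
At 2: []s -> <>r is true, so ~([]s -> <>r) is false.
  At 2: []s is false, <>r is true, so []s -> <>r is true.
    At 2: []s requires s at every successor {3, 5}.
      s fails at 3, so []s is false at 2.
    At 2: <>r requires r at some successor in {3, 5}.
      r holds at 3, so <>r is true at 2.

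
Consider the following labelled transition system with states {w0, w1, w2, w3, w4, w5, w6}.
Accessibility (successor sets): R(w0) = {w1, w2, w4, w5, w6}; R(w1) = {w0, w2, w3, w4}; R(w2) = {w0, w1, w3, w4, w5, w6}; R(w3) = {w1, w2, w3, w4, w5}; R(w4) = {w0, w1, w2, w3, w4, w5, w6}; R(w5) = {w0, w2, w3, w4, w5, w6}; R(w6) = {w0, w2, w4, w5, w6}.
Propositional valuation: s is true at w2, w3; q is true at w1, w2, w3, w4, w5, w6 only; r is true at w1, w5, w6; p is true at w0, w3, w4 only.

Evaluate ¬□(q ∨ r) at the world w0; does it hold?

No

Recall that □ψ holds at a world iff ψ holds at every accessible world, and ◇ψ holds iff ψ holds at some accessible world.
At w0: □(q ∨ r) is true, so ¬□(q ∨ r) is false.
  At w0: □(q ∨ r) requires q ∨ r at every successor {w1, w2, w4, w5, w6}.
    At w1: q ∨ r is true.
    At w2: q ∨ r is true.
    At w4: q ∨ r is true.
    At w5: q ∨ r is true.
    At w6: q ∨ r is true.
  So □(q ∨ r) is true at w0.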